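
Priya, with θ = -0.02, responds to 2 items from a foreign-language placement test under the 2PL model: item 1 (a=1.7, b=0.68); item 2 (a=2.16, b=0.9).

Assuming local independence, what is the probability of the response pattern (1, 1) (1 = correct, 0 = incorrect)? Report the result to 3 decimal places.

P(θ) = 1 / (1 + exp(−a(θ − b)))
P_1 = 1/(1+e^{1.1900}) = 0.2333
P_2 = 1/(1+e^{1.9872}) = 0.1206
L = P_1 × P_2 = 0.2333 × 0.1206 = 0.02812

0.028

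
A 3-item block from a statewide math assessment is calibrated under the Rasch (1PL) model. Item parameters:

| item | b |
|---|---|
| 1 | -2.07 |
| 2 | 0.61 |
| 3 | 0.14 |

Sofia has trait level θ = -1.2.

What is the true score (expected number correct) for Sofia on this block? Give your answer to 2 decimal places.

1.05

P(θ) = 1 / (1 + exp(−(θ − b)))
P_1 = 1/(1+e^{-0.8700}) = 0.7047
P_2 = 1/(1+e^{1.8100}) = 0.1406
P_3 = 1/(1+e^{1.3400}) = 0.2075
E[score] = 0.7047 + 0.1406 + 0.2075 = 1.0529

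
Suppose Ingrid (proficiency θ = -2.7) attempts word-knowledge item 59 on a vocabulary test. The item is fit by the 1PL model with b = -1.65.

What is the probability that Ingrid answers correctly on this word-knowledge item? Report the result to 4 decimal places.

0.2592

P(θ) = 1 / (1 + exp(−(θ − b)))
Exponent: (-2.7 − (-1.65)) = -1.0500
1/(1 + e^{1.0500}) = 0.2592
P = 0.2592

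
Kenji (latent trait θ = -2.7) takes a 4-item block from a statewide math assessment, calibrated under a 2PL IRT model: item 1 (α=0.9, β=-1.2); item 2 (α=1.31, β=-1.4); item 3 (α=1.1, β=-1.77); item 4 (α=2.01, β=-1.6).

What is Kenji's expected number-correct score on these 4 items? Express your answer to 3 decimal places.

P(θ) = 1 / (1 + exp(−α(θ − β)))
P_1 = 1/(1+e^{1.3500}) = 0.2059
P_2 = 1/(1+e^{1.7030}) = 0.1541
P_3 = 1/(1+e^{1.0230}) = 0.2644
P_4 = 1/(1+e^{2.2110}) = 0.0988
E[score] = 0.2059 + 0.1541 + 0.2644 + 0.0988 = 0.7232

0.723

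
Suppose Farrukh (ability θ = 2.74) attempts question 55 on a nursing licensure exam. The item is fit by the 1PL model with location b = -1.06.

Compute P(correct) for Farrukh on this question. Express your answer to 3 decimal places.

0.978

P(θ) = 1 / (1 + exp(−(θ − b)))
Exponent: (2.74 − (-1.06)) = 3.8000
1/(1 + e^{-3.8000}) = 0.9781
P = 0.9781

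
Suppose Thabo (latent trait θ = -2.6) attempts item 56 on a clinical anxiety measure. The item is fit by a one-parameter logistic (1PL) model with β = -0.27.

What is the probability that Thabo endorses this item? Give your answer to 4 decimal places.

0.0887

P(θ) = 1 / (1 + exp(−(θ − β)))
Exponent: (-2.6 − (-0.27)) = -2.3300
1/(1 + e^{2.3300}) = 0.0887
P = 0.0887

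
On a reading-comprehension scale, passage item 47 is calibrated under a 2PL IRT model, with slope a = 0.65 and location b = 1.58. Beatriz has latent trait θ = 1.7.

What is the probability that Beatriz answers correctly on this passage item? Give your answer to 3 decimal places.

P(θ) = 1 / (1 + exp(−a(θ − b)))
Exponent: 0.65 × (1.7 − 1.58) = 0.0780
1/(1 + e^{-0.0780}) = 0.5195

0.519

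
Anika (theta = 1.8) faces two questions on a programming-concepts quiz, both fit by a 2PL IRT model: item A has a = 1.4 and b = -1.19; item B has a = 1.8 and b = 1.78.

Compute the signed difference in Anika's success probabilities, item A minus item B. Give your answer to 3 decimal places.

0.476

P(theta) = 1 / (1 + exp(−a(theta − b)))
P_A = 0.9850
P_B = 0.5090
P_A − P_B = 0.4760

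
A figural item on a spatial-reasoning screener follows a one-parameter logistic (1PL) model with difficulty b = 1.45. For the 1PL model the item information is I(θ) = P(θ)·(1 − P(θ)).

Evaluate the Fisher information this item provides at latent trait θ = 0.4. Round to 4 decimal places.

P = 1/(1+e^{1.0500}) = 0.2592
P(1−P) = 0.2592 × 0.7408 = 0.1920
I = P(1−P) = 0.19203

0.1920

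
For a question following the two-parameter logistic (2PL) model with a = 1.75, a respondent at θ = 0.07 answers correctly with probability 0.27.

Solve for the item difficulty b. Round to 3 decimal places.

P(θ) = 1 / (1 + exp(−a(θ − b)))
logit(0.27) = ln(0.27/0.73) = -0.9946
b = θ − logit/(a) = 0.07 − (-0.9946)/1.7500 = 0.6384

0.638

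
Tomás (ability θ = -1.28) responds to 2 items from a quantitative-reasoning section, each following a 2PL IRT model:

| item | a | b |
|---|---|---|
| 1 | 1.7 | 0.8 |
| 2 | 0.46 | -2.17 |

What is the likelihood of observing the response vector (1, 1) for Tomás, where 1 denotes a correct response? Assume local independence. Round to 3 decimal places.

0.017

P(θ) = 1 / (1 + exp(−a(θ − b)))
P_1 = 1/(1+e^{3.5360}) = 0.0283
P_2 = 1/(1+e^{-0.4094}) = 0.6009
L = P_1 × P_2 = 0.0283 × 0.6009 = 0.01701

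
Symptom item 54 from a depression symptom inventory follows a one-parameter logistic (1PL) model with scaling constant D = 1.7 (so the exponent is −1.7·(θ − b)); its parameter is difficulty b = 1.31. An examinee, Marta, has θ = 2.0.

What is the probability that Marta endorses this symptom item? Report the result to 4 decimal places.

P(θ) = 1 / (1 + exp(−D·(θ − b)))
Exponent: 1.7 × (2.0 − 1.31) = 1.1730
1/(1 + e^{-1.1730}) = 0.7637
P = 0.7637

0.7637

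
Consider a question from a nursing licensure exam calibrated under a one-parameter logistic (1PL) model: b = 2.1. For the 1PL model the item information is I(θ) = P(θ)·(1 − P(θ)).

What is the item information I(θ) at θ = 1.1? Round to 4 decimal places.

0.1966

P = 1/(1+e^{1.0000}) = 0.2689
P(1−P) = 0.2689 × 0.7311 = 0.1966
I = P(1−P) = 0.19661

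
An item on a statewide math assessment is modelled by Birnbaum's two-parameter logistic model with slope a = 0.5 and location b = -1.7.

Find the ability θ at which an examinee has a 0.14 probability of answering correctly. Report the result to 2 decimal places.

-5.33

P(θ) = 1 / (1 + exp(−a(θ − b)))
logit = ln(0.1400/0.8600) = -1.8153
θ = b + logit/(a) = -1.7 + (-1.8153)/0.5000 = -5.3306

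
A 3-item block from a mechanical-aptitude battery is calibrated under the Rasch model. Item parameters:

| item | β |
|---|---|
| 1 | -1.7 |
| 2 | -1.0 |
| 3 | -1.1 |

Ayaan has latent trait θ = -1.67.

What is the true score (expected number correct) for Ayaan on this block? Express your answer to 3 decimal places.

P(θ) = 1 / (1 + exp(−(θ − β)))
P_1 = 1/(1+e^{-0.0300}) = 0.5075
P_2 = 1/(1+e^{0.6700}) = 0.3385
P_3 = 1/(1+e^{0.5700}) = 0.3612
E[score] = 0.5075 + 0.3385 + 0.3612 = 1.2072

1.207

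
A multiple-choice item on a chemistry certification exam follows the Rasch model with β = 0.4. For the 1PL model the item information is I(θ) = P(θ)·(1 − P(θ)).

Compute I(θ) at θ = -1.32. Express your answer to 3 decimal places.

P = 1/(1+e^{1.7200}) = 0.1519
P(1−P) = 0.1519 × 0.8481 = 0.1288
I = P(1−P) = 0.12881

0.129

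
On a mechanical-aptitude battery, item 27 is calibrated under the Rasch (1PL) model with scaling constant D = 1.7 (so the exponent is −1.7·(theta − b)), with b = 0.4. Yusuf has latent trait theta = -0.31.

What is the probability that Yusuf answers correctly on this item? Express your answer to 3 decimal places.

0.230

P(theta) = 1 / (1 + exp(−D·(theta − b)))
Exponent: 1.7 × (-0.31 − 0.4) = -1.2070
1/(1 + e^{1.2070}) = 0.2302
P = 0.2302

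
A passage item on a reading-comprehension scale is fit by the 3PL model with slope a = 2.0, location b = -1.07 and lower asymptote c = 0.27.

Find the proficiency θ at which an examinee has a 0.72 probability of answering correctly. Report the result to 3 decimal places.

-0.833

P(θ) = c + (1 − c) · 1 / (1 + exp(−a(θ − b)))
Remove guessing floor: (0.72 − 0.27)/(1 − 0.27) = 0.6164
logit = ln(0.6164/0.3836) = 0.4745
θ = b + logit/(a) = -1.07 + 0.4745/2.0000 = -0.8328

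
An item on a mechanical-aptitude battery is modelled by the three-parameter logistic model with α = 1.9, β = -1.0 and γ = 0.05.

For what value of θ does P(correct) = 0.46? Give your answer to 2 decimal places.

-1.14

P(θ) = γ + (1 − γ) · 1 / (1 + exp(−α(θ − β)))
Remove guessing floor: (0.46 − 0.05)/(1 − 0.05) = 0.4316
logit = ln(0.4316/0.5684) = -0.2754
θ = β + logit/(α) = -1.0 + (-0.2754)/1.9000 = -1.1450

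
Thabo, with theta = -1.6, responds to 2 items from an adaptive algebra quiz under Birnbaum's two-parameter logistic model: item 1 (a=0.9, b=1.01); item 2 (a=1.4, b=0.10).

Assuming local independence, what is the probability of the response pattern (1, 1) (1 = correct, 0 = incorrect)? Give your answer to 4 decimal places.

P(theta) = 1 / (1 + exp(−a(theta − b)))
P_1 = 1/(1+e^{2.3490}) = 0.0871
P_2 = 1/(1+e^{2.3800}) = 0.0847
L = P_1 × P_2 = 0.0871 × 0.0847 = 0.00738

0.0074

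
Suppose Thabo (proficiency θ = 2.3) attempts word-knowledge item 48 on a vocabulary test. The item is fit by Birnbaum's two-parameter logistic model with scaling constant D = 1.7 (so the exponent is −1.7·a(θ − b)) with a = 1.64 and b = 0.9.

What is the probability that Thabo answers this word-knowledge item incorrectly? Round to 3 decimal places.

0.020

P(θ) = 1 / (1 + exp(−D·a(θ − b)))
Exponent: 1.7 × 1.64 × (2.3 − 0.9) = 3.9032
1/(1 + e^{-3.9032}) = 0.9802
P = 0.9802
P(incorrect) = 1 − 0.9802 = 0.0198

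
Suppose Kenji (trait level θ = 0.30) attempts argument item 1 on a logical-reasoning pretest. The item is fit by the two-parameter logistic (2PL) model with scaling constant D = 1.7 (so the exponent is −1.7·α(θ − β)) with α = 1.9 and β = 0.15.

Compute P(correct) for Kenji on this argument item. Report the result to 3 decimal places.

0.619

P(θ) = 1 / (1 + exp(−D·α(θ − β)))
Exponent: 1.7 × 1.9 × (0.30 − 0.15) = 0.4845
1/(1 + e^{-0.4845}) = 0.6188
P = 0.6188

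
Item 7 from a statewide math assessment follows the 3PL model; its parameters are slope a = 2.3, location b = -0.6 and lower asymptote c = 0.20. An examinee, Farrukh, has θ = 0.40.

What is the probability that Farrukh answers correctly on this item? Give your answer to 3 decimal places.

0.927

P(θ) = c + (1 − c) · 1 / (1 + exp(−a(θ − b)))
Exponent: 2.3 × (0.40 − (-0.6)) = 2.3000
1/(1 + e^{-2.3000}) = 0.9089
P = 0.20 + 0.80 × 0.9089 = 0.9271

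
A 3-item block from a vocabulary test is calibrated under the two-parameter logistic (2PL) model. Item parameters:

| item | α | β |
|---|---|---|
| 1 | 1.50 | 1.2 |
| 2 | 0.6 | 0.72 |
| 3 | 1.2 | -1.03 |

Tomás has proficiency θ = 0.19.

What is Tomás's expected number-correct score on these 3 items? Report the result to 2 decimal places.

P(θ) = 1 / (1 + exp(−α(θ − β)))
P_1 = 1/(1+e^{1.5150}) = 0.1802
P_2 = 1/(1+e^{0.3180}) = 0.4212
P_3 = 1/(1+e^{-1.4640}) = 0.8121
E[score] = 0.1802 + 0.4212 + 0.8121 = 1.4135

1.41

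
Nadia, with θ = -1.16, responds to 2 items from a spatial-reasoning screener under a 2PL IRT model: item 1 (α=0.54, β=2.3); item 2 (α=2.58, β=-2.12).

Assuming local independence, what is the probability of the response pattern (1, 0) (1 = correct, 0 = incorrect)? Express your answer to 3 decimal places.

0.010

P(θ) = 1 / (1 + exp(−α(θ − β)))
P_1 = 1/(1+e^{1.8684}) = 0.1337
P_2 = 1/(1+e^{-2.4768}) = 0.9225
L = P_1 × (1−P_2) = 0.1337 × 0.0775 = 0.01036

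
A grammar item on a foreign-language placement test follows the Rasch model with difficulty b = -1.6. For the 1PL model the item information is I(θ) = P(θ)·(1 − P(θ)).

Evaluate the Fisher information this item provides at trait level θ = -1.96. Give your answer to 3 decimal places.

0.242

P = 1/(1+e^{0.3600}) = 0.4110
P(1−P) = 0.4110 × 0.5890 = 0.2421
I = P(1−P) = 0.24207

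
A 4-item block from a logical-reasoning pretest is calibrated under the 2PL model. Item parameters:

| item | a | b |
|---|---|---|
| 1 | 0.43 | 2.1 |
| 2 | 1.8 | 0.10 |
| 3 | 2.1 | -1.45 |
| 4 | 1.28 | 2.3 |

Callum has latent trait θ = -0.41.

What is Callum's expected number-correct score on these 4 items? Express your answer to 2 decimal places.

P(θ) = 1 / (1 + exp(−a(θ − b)))
P_1 = 1/(1+e^{1.0793}) = 0.2536
P_2 = 1/(1+e^{0.9180}) = 0.2854
P_3 = 1/(1+e^{-2.1840}) = 0.8988
P_4 = 1/(1+e^{3.4688}) = 0.0302
E[score] = 0.2536 + 0.2854 + 0.8988 + 0.0302 = 1.4680

1.47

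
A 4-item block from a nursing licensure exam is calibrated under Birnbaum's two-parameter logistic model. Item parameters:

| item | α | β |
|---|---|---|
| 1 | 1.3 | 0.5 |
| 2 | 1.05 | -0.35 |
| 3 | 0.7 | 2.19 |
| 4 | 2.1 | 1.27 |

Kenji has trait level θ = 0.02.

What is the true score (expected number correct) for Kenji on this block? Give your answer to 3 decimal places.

1.192

P(θ) = 1 / (1 + exp(−α(θ − β)))
P_1 = 1/(1+e^{0.6240}) = 0.3489
P_2 = 1/(1+e^{-0.3885}) = 0.5959
P_3 = 1/(1+e^{1.5190}) = 0.1796
P_4 = 1/(1+e^{2.6250}) = 0.0675
E[score] = 0.3489 + 0.5959 + 0.1796 + 0.0675 = 1.1919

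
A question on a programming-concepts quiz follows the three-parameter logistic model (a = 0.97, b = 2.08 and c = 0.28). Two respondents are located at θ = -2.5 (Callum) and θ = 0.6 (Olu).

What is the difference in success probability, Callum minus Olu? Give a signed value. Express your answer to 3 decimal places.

-0.130

P(θ) = c + (1 − c) · 1 / (1 + exp(−a(θ − b)))
P(Callum) = 0.2884  [exponent -4.4426]
P(Olu) = 0.4184  [exponent -1.4356]
Difference = 0.2884 − 0.4184 = -0.1300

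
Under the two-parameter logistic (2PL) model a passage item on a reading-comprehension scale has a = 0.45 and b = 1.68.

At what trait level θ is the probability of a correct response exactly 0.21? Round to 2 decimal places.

-1.26

P(θ) = 1 / (1 + exp(−a(θ − b)))
logit = ln(0.2100/0.7900) = -1.3249
θ = b + logit/(a) = 1.68 + (-1.3249)/0.4500 = -1.2643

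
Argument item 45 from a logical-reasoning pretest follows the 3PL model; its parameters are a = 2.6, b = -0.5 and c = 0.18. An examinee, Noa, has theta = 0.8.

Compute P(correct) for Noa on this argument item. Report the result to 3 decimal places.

0.973

P(theta) = c + (1 − c) · 1 / (1 + exp(−a(theta − b)))
Exponent: 2.6 × (0.8 − (-0.5)) = 3.3800
1/(1 + e^{-3.3800}) = 0.9671
P = 0.18 + 0.82 × 0.9671 = 0.9730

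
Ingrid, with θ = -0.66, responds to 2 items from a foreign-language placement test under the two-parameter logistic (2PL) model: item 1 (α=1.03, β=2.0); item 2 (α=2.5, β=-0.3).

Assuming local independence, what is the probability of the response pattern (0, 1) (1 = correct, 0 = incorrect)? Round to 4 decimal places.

P(θ) = 1 / (1 + exp(−α(θ − β)))
P_1 = 1/(1+e^{2.7398}) = 0.0607
P_2 = 1/(1+e^{0.9000}) = 0.2891
L = (1−P_1) × P_2 = 0.9393 × 0.2891 = 0.27152

0.2715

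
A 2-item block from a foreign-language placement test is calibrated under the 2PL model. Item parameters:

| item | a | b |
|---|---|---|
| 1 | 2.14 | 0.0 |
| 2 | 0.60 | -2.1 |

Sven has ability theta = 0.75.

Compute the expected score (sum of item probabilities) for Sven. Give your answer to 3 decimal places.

P(theta) = 1 / (1 + exp(−a(theta − b)))
P_1 = 1/(1+e^{-1.6050}) = 0.8327
P_2 = 1/(1+e^{-1.7100}) = 0.8468
E[score] = 0.8327 + 0.8468 = 1.6796

1.680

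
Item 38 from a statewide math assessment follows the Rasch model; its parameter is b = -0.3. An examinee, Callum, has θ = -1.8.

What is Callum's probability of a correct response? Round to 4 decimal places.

0.1824

P(θ) = 1 / (1 + exp(−(θ − b)))
Exponent: (-1.8 − (-0.3)) = -1.5000
1/(1 + e^{1.5000}) = 0.1824
P = 0.1824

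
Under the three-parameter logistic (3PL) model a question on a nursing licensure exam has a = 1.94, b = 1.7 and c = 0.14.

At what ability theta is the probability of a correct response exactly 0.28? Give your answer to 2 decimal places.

P(theta) = c + (1 − c) · 1 / (1 + exp(−a(theta − b)))
Remove guessing floor: (0.28 − 0.14)/(1 − 0.14) = 0.1628
logit = ln(0.1628/0.8372) = -1.6376
theta = b + logit/(a) = 1.7 + (-1.6376)/1.9400 = 0.8559

0.86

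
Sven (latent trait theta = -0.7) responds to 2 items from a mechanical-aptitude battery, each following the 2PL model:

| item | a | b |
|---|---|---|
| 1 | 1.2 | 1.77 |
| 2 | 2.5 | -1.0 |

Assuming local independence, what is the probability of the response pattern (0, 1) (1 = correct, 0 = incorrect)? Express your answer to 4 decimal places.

P(theta) = 1 / (1 + exp(−a(theta − b)))
P_1 = 1/(1+e^{2.9640}) = 0.0491
P_2 = 1/(1+e^{-0.7500}) = 0.6792
L = (1−P_1) × P_2 = 0.9509 × 0.6792 = 0.64585

0.6458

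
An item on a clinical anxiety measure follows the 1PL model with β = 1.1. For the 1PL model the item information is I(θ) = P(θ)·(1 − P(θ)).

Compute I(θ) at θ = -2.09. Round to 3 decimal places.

0.038

P = 1/(1+e^{3.1900}) = 0.0395
P(1−P) = 0.0395 × 0.9605 = 0.0380
I = P(1−P) = 0.03798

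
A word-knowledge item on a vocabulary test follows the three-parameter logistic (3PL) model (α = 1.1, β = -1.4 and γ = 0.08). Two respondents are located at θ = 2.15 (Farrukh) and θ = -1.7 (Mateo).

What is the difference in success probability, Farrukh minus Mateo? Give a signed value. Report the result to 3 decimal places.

P(θ) = γ + (1 − γ) · 1 / (1 + exp(−α(θ − β)))
P(Farrukh) = 0.9818  [exponent 3.9050]
P(Mateo) = 0.4648  [exponent -0.3300]
Difference = 0.9818 − 0.4648 = 0.5171

0.517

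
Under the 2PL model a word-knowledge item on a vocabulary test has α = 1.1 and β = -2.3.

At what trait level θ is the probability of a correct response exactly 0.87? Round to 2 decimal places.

P(θ) = 1 / (1 + exp(−α(θ − β)))
logit = ln(0.8700/0.1300) = 1.9010
θ = β + logit/(α) = -2.3 + 1.9010/1.1000 = -0.5719

-0.57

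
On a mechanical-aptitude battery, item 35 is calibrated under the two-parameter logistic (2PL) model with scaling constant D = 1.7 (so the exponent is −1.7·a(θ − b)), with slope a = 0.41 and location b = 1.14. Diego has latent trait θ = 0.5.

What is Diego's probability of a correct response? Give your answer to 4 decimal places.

0.3903

P(θ) = 1 / (1 + exp(−D·a(θ − b)))
Exponent: 1.7 × 0.41 × (0.5 − 1.14) = -0.4461
1/(1 + e^{0.4461}) = 0.3903
P = 0.3903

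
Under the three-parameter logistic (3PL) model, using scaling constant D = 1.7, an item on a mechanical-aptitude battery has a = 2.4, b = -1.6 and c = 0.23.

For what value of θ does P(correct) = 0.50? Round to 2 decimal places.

P(θ) = c + (1 − c) · 1 / (1 + exp(−D·a(θ − b)))
Remove guessing floor: (0.50 − 0.23)/(1 − 0.23) = 0.3506
logit = ln(0.3506/0.6494) = -0.6162
θ = b + logit/(1.7·a) = -1.6 + (-0.6162)/4.0800 = -1.7510

-1.75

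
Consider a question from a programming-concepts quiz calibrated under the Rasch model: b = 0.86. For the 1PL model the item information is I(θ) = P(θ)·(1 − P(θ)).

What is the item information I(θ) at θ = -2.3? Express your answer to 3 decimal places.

0.039

P = 1/(1+e^{3.1600}) = 0.0407
P(1−P) = 0.0407 × 0.9593 = 0.0390
I = P(1−P) = 0.03904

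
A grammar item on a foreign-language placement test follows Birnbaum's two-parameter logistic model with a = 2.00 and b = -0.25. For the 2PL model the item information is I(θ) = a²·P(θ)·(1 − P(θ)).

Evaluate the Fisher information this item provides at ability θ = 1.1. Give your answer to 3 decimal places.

P = 1/(1+e^{-2.7000}) = 0.9370
P(1−P) = 0.9370 × 0.0630 = 0.0590
I = a² × P(1−P) = 2.00² × 0.0590 = 0.23603

0.236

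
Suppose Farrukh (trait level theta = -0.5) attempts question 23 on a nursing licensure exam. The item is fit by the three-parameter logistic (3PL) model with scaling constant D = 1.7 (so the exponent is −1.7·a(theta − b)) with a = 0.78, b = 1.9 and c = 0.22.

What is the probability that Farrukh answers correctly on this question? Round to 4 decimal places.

0.2511

P(theta) = c + (1 − c) · 1 / (1 + exp(−D·a(theta − b)))
Exponent: 1.7 × 0.78 × (-0.5 − 1.9) = -3.1824
1/(1 + e^{3.1824}) = 0.0398
P = 0.22 + 0.78 × 0.0398 = 0.2511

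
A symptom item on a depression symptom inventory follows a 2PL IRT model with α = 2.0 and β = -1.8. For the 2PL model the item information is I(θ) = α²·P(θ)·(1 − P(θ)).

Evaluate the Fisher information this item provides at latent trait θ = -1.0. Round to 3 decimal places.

P = 1/(1+e^{-1.6000}) = 0.8320
P(1−P) = 0.8320 × 0.1680 = 0.1398
I = α² × P(1−P) = 2.0² × 0.1398 = 0.55906

0.559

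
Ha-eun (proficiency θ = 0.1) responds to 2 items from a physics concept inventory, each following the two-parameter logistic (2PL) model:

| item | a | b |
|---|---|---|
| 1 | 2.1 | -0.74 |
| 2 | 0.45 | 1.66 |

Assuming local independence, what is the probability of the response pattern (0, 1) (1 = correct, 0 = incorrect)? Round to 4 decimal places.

0.0485

P(θ) = 1 / (1 + exp(−a(θ − b)))
P_1 = 1/(1+e^{-1.7640}) = 0.8537
P_2 = 1/(1+e^{0.7020}) = 0.3314
L = (1−P_1) × P_2 = 0.1463 × 0.3314 = 0.04848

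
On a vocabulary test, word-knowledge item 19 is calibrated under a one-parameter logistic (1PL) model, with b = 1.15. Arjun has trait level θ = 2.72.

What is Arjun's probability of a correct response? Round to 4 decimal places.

P(θ) = 1 / (1 + exp(−(θ − b)))
Exponent: (2.72 − 1.15) = 1.5700
1/(1 + e^{-1.5700}) = 0.8278
P = 0.8278

0.8278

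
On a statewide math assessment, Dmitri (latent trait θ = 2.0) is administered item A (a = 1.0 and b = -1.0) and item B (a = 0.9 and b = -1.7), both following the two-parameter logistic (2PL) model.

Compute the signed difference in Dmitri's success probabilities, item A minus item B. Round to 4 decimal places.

P(θ) = 1 / (1 + exp(−a(θ − b)))
P_A = 0.9526
P_B = 0.9654
P_A − P_B = -0.0129

-0.0129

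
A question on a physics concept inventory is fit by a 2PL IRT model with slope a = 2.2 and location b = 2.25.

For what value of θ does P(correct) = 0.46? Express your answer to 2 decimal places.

P(θ) = 1 / (1 + exp(−a(θ − b)))
logit = ln(0.4600/0.5400) = -0.1603
θ = b + logit/(a) = 2.25 + (-0.1603)/2.2000 = 2.1771

2.18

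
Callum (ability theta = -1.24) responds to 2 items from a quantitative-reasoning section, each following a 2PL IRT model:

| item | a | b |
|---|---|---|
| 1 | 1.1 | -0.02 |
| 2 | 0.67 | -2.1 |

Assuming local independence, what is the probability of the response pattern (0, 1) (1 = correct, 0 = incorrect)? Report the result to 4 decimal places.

P(theta) = 1 / (1 + exp(−a(theta − b)))
P_1 = 1/(1+e^{1.3420}) = 0.2072
P_2 = 1/(1+e^{-0.5762}) = 0.6402
L = (1−P_1) × P_2 = 0.7928 × 0.6402 = 0.50756

0.5076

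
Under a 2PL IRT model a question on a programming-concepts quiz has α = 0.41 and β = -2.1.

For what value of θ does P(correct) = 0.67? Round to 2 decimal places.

P(θ) = 1 / (1 + exp(−α(θ − β)))
logit = ln(0.6700/0.3300) = 0.7082
θ = β + logit/(α) = -2.1 + 0.7082/0.4100 = -0.3727

-0.37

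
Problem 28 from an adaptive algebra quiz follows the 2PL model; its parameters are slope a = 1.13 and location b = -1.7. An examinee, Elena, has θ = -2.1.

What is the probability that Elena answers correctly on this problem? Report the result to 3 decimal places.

P(θ) = 1 / (1 + exp(−a(θ − b)))
Exponent: 1.13 × (-2.1 − (-1.7)) = -0.4520
1/(1 + e^{0.4520}) = 0.3889

0.389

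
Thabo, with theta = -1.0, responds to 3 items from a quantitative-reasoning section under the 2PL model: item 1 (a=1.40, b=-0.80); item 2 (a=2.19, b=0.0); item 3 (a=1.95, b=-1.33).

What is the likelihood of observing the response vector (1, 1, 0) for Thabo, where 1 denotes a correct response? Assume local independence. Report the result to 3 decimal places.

0.015

P(theta) = 1 / (1 + exp(−a(theta − b)))
P_1 = 1/(1+e^{0.2800}) = 0.4305
P_2 = 1/(1+e^{2.1900}) = 0.1007
P_3 = 1/(1+e^{-0.6435}) = 0.6555
L = P_1 × P_2 × (1−P_3) = 0.4305 × 0.1007 × 0.3445 = 0.01492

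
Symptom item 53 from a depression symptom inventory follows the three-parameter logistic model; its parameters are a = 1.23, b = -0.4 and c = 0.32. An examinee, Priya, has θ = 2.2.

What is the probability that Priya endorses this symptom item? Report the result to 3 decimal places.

0.973

P(θ) = c + (1 − c) · 1 / (1 + exp(−a(θ − b)))
Exponent: 1.23 × (2.2 − (-0.4)) = 3.1980
1/(1 + e^{-3.1980}) = 0.9608
P = 0.32 + 0.68 × 0.9608 = 0.9733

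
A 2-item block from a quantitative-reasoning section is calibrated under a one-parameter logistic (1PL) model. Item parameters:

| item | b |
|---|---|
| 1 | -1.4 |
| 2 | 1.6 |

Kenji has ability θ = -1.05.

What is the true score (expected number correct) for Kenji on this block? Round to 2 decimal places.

0.65

P(θ) = 1 / (1 + exp(−(θ − b)))
P_1 = 1/(1+e^{-0.3500}) = 0.5866
P_2 = 1/(1+e^{2.6500}) = 0.0660
E[score] = 0.5866 + 0.0660 = 0.6526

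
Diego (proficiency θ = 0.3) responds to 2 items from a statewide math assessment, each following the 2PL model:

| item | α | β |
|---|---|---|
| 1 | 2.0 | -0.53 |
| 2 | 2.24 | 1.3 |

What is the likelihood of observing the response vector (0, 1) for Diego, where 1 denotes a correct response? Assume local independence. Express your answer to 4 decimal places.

P(θ) = 1 / (1 + exp(−α(θ − β)))
P_1 = 1/(1+e^{-1.6600}) = 0.8402
P_2 = 1/(1+e^{2.2400}) = 0.0962
L = (1−P_1) × P_2 = 0.1598 × 0.0962 = 0.01537

0.0154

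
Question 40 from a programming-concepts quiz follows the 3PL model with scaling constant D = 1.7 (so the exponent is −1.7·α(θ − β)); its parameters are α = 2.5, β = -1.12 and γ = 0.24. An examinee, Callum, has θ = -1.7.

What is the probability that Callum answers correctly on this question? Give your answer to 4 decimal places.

0.2995

P(θ) = γ + (1 − γ) · 1 / (1 + exp(−D·α(θ − β)))
Exponent: 1.7 × 2.5 × (-1.7 − (-1.12)) = -2.4650
1/(1 + e^{2.4650}) = 0.0783
P = 0.24 + 0.76 × 0.0783 = 0.2995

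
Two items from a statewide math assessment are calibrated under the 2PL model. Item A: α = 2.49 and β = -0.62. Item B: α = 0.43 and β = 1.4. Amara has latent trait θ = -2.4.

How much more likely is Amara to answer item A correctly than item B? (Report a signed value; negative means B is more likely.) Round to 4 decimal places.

P(θ) = 1 / (1 + exp(−α(θ − β)))
P_A = 0.0117
P_B = 0.1633
P_A − P_B = -0.1515

-0.1515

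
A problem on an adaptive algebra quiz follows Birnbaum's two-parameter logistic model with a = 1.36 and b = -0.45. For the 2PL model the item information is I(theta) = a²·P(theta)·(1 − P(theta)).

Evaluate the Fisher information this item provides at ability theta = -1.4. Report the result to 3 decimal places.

P = 1/(1+e^{1.2920}) = 0.2155
P(1−P) = 0.2155 × 0.7845 = 0.1691
I = a² × P(1−P) = 1.36² × 0.1691 = 0.31271

0.313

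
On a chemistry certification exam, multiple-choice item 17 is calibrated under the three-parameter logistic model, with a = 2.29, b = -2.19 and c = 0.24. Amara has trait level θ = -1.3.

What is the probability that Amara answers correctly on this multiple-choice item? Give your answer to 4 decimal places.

P(θ) = c + (1 − c) · 1 / (1 + exp(−a(θ − b)))
Exponent: 2.29 × (-1.3 − (-2.19)) = 2.0381
1/(1 + e^{-2.0381}) = 0.8847
P = 0.24 + 0.76 × 0.8847 = 0.9124

0.9124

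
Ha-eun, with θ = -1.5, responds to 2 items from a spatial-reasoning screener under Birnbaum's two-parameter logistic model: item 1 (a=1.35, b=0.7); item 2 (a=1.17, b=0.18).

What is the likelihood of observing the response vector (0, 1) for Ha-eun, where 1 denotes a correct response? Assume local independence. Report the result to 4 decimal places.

0.1169

P(θ) = 1 / (1 + exp(−a(θ − b)))
P_1 = 1/(1+e^{2.9700}) = 0.0488
P_2 = 1/(1+e^{1.9656}) = 0.1229
L = (1−P_1) × P_2 = 0.9512 × 0.1229 = 0.11687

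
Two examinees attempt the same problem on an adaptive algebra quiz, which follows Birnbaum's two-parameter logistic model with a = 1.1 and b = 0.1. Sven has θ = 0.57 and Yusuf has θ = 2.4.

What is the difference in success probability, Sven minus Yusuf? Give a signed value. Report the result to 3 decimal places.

-0.300

P(θ) = 1 / (1 + exp(−a(θ − b)))
P(Sven) = 0.6264  [exponent 0.5170]
P(Yusuf) = 0.9262  [exponent 2.5300]
Difference = 0.6264 − 0.9262 = -0.2998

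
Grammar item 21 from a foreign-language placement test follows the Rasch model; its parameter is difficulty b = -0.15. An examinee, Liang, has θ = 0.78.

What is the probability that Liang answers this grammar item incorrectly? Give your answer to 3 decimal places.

P(θ) = 1 / (1 + exp(−(θ − b)))
Exponent: (0.78 − (-0.15)) = 0.9300
1/(1 + e^{-0.9300}) = 0.7171
P = 0.7171
P(incorrect) = 1 − 0.7171 = 0.2829

0.283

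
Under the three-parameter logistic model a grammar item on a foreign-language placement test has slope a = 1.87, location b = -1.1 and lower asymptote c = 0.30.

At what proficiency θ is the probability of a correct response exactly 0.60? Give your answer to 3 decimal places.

-1.254

P(θ) = c + (1 − c) · 1 / (1 + exp(−a(θ − b)))
Remove guessing floor: (0.60 − 0.30)/(1 − 0.30) = 0.4286
logit = ln(0.4286/0.5714) = -0.2877
θ = b + logit/(a) = -1.1 + (-0.2877)/1.8700 = -1.2538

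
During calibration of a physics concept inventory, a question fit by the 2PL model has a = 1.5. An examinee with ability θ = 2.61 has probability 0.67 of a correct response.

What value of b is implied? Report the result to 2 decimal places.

P(θ) = 1 / (1 + exp(−a(θ − b)))
logit(0.67) = ln(0.67/0.33) = 0.7082
b = θ − logit/(a) = 2.61 − 0.7082/1.5000 = 2.1379

2.14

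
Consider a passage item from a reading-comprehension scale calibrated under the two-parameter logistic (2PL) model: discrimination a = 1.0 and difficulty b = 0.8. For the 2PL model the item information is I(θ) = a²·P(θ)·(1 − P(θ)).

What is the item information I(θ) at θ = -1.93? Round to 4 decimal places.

0.0575

P = 1/(1+e^{2.7300}) = 0.0612
P(1−P) = 0.0612 × 0.9388 = 0.0575
I = a² × P(1−P) = 1.0² × 0.0575 = 0.05748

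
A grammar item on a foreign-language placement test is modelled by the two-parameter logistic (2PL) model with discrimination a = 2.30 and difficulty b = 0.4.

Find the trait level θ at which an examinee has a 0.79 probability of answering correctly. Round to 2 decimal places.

P(θ) = 1 / (1 + exp(−a(θ − b)))
logit = ln(0.7900/0.2100) = 1.3249
θ = b + logit/(a) = 0.4 + 1.3249/2.3000 = 0.9761

0.98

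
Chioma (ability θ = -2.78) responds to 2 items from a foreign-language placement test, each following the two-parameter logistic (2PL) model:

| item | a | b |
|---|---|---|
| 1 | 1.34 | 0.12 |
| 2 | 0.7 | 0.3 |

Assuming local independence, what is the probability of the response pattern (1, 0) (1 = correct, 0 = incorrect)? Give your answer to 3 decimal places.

P(θ) = 1 / (1 + exp(−a(θ − b)))
P_1 = 1/(1+e^{3.8860}) = 0.0201
P_2 = 1/(1+e^{2.1560}) = 0.1038
L = P_1 × (1−P_2) = 0.0201 × 0.8962 = 0.01803

0.018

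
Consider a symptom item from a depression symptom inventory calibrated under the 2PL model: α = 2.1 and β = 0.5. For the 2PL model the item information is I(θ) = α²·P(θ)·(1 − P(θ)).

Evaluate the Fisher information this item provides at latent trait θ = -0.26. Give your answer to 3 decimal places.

0.618

P = 1/(1+e^{1.5960}) = 0.1685
P(1−P) = 0.1685 × 0.8315 = 0.1401
I = α² × P(1−P) = 2.1² × 0.1401 = 0.61800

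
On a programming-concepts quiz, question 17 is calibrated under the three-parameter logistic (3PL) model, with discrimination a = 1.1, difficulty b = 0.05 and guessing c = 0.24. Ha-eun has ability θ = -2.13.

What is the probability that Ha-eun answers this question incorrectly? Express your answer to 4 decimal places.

P(θ) = c + (1 − c) · 1 / (1 + exp(−a(θ − b)))
Exponent: 1.1 × (-2.13 − 0.05) = -2.3980
1/(1 + e^{2.3980}) = 0.0833
P = 0.24 + 0.76 × 0.0833 = 0.3033
P(incorrect) = 1 − 0.3033 = 0.6967

0.6967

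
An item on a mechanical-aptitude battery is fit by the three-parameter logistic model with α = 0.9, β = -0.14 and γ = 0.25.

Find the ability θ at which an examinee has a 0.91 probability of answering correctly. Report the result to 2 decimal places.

P(θ) = γ + (1 − γ) · 1 / (1 + exp(−α(θ − β)))
Remove guessing floor: (0.91 − 0.25)/(1 − 0.25) = 0.8800
logit = ln(0.8800/0.1200) = 1.9924
θ = β + logit/(α) = -0.14 + 1.9924/0.9000 = 2.0738

2.07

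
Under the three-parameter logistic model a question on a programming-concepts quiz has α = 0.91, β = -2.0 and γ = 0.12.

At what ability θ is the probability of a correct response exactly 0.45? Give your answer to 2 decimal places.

P(θ) = γ + (1 − γ) · 1 / (1 + exp(−α(θ − β)))
Remove guessing floor: (0.45 − 0.12)/(1 − 0.12) = 0.3750
logit = ln(0.3750/0.6250) = -0.5108
θ = β + logit/(α) = -2.0 + (-0.5108)/0.9100 = -2.5613

-2.56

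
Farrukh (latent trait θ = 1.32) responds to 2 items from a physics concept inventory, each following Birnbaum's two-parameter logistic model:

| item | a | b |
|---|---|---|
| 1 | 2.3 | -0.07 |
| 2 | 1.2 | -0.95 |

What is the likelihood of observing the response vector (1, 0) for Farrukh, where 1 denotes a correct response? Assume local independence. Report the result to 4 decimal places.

P(θ) = 1 / (1 + exp(−a(θ − b)))
P_1 = 1/(1+e^{-3.1970}) = 0.9607
P_2 = 1/(1+e^{-2.7240}) = 0.9384
L = P_1 × (1−P_2) = 0.9607 × 0.0616 = 0.05915

0.0592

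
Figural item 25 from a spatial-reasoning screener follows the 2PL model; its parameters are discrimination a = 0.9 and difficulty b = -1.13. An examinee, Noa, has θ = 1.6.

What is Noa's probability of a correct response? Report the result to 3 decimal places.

0.921

P(θ) = 1 / (1 + exp(−a(θ − b)))
Exponent: 0.9 × (1.6 − (-1.13)) = 2.4570
1/(1 + e^{-2.4570}) = 0.9211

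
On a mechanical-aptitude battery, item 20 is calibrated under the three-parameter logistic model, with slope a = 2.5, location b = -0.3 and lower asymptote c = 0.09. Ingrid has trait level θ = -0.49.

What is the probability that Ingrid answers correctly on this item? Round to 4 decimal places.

0.4389

P(θ) = c + (1 − c) · 1 / (1 + exp(−a(θ − b)))
Exponent: 2.5 × (-0.49 − (-0.3)) = -0.4750
1/(1 + e^{0.4750}) = 0.3834
P = 0.09 + 0.91 × 0.3834 = 0.4389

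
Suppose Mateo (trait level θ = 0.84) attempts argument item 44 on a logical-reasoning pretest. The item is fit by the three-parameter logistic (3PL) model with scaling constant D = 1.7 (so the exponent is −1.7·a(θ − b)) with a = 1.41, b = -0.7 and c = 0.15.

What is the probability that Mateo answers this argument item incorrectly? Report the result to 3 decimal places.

0.021

P(θ) = c + (1 − c) · 1 / (1 + exp(−D·a(θ − b)))
Exponent: 1.7 × 1.41 × (0.84 − (-0.7)) = 3.6914
1/(1 + e^{-3.6914}) = 0.9757
P = 0.15 + 0.85 × 0.9757 = 0.9793
P(incorrect) = 1 − 0.9793 = 0.0207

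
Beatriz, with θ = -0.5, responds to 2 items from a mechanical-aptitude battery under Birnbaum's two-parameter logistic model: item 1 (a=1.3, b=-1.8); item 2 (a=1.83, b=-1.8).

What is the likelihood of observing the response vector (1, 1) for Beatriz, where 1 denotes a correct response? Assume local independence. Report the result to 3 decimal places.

P(θ) = 1 / (1 + exp(−a(θ − b)))
P_1 = 1/(1+e^{-1.6900}) = 0.8442
P_2 = 1/(1+e^{-2.3790}) = 0.9152
L = P_1 × P_2 = 0.8442 × 0.9152 = 0.77264

0.773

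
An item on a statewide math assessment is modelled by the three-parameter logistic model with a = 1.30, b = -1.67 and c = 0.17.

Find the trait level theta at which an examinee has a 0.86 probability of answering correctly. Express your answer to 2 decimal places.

P(theta) = c + (1 − c) · 1 / (1 + exp(−a(theta − b)))
Remove guessing floor: (0.86 − 0.17)/(1 − 0.17) = 0.8313
logit = ln(0.8313/0.1687) = 1.5950
theta = b + logit/(a) = -1.67 + 1.5950/1.3000 = -0.4430

-0.44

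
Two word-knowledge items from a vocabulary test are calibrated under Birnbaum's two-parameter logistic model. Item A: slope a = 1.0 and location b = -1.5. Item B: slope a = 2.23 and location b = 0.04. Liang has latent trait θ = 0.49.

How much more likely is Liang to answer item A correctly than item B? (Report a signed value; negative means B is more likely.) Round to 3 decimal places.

P(θ) = 1 / (1 + exp(−a(θ − b)))
P_A = 0.8797
P_B = 0.7317
P_A − P_B = 0.1480

0.148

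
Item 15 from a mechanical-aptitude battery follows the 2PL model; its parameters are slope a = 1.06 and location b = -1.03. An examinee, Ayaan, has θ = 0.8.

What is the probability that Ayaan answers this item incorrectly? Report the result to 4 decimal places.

0.1257

P(θ) = 1 / (1 + exp(−a(θ − b)))
Exponent: 1.06 × (0.8 − (-1.03)) = 1.9398
1/(1 + e^{-1.9398}) = 0.8743
P(incorrect) = 1 − 0.8743 = 0.1257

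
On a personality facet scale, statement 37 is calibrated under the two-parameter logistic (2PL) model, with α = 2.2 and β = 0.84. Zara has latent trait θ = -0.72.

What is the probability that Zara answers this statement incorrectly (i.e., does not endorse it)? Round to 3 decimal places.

P(θ) = 1 / (1 + exp(−α(θ − β)))
Exponent: 2.2 × (-0.72 − 0.84) = -3.4320
1/(1 + e^{3.4320}) = 0.0313
P(incorrect) = 1 − 0.0313 = 0.9687

0.969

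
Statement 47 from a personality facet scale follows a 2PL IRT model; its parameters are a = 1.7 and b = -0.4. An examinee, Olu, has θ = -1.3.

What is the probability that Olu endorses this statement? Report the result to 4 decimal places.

P(θ) = 1 / (1 + exp(−a(θ − b)))
Exponent: 1.7 × (-1.3 − (-0.4)) = -1.5300
1/(1 + e^{1.5300}) = 0.1780

0.1780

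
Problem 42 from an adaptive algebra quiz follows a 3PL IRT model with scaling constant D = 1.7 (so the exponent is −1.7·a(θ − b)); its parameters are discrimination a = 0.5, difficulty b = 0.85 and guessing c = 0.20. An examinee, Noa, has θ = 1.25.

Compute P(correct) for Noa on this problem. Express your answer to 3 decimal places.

P(θ) = c + (1 − c) · 1 / (1 + exp(−D·a(θ − b)))
Exponent: 1.7 × 0.5 × (1.25 − 0.85) = 0.3400
1/(1 + e^{-0.3400}) = 0.5842
P = 0.20 + 0.80 × 0.5842 = 0.6674

0.667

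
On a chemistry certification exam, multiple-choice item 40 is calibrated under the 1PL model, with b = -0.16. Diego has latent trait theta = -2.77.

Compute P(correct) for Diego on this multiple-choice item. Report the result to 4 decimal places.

P(theta) = 1 / (1 + exp(−(theta − b)))
Exponent: (-2.77 − (-0.16)) = -2.6100
1/(1 + e^{2.6100}) = 0.0685
P = 0.0685

0.0685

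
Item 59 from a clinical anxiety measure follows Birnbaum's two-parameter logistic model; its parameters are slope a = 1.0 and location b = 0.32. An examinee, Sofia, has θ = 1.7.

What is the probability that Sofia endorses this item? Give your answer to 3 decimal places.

0.799

P(θ) = 1 / (1 + exp(−a(θ − b)))
Exponent: 1.0 × (1.7 − 0.32) = 1.3800
1/(1 + e^{-1.3800}) = 0.7990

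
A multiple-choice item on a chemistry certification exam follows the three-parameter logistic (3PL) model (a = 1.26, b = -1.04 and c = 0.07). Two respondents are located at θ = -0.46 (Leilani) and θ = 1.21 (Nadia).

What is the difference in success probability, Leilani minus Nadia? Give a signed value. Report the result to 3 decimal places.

P(θ) = c + (1 − c) · 1 / (1 + exp(−a(θ − b)))
P(Leilani) = 0.6977  [exponent 0.7308]
P(Nadia) = 0.9484  [exponent 2.8350]
Difference = 0.6977 − 0.9484 = -0.2507

-0.251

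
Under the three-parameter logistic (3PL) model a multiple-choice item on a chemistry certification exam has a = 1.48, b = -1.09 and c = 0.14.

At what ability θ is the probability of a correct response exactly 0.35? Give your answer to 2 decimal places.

-1.85

P(θ) = c + (1 − c) · 1 / (1 + exp(−a(θ − b)))
Remove guessing floor: (0.35 − 0.14)/(1 − 0.14) = 0.2442
logit = ln(0.2442/0.7558) = -1.1299
θ = b + logit/(a) = -1.09 + (-1.1299)/1.4800 = -1.8534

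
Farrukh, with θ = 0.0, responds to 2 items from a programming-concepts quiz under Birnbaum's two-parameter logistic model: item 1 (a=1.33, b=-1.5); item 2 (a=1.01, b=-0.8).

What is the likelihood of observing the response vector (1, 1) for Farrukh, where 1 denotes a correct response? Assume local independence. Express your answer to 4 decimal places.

0.6089

P(θ) = 1 / (1 + exp(−a(θ − b)))
P_1 = 1/(1+e^{-1.9950}) = 0.8803
P_2 = 1/(1+e^{-0.8080}) = 0.6917
L = P_1 × P_2 = 0.8803 × 0.6917 = 0.60887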